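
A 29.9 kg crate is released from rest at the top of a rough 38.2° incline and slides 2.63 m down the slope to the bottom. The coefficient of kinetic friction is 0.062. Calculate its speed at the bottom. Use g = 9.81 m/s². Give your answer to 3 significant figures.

v = 5.42 m/s

Work–energy: mg(L sinθ) − μ_k(mg cosθ)L = ½mv²
mgh = mgL sinθ = (29.9)(9.81)(2.63)sin38.2° = 477.06 J
W_f = μ_k mg cosθ · L = (0.062)(29.9)(9.81)cos38.2°·2.63 = 37.59 J
½mv² = 477.06 − 37.59 = 439.47 J
v = √(2 × 439.47/29.9) = 5.422 m/s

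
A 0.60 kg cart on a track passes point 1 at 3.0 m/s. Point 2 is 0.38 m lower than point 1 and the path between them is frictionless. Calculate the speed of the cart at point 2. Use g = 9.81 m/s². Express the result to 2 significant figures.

By conservation of mechanical energy, ½mv₀² + mgh = ½mv²
v² = v₀² + 2gh = (3.0)² + 2(9.81)(0.38) = 16.456
v = √16.456 = 4.057 m/s

v = 4.1 m/s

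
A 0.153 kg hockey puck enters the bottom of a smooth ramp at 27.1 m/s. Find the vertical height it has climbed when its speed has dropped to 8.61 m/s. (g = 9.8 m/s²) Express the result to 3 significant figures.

h = 33.7 m

Energy balance between the two points: ½mv₁² = ½mv₂² + mgh
h = (v₁² − v₂²)/(2g) = (27.1² − 8.61²)/(2 × 9.8) = 33.69 m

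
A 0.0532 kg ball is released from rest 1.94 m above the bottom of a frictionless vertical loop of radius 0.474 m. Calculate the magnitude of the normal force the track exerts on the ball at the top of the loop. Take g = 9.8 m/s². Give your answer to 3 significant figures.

Energy from release to top (height 2r): mgh = ½mv_top² + mg(2r)
v_top² = 2g(h − 2r) = 2(9.8)(1.94 − 0.9480) = 19.443 m²/s²
At the top, both N and weight point toward the centre: N + mg = mv_top²/r
N = m(v_top²/r − g) = 0.0532(19.443/0.474 − 9.8) = 1.661 N

N = 1.66 N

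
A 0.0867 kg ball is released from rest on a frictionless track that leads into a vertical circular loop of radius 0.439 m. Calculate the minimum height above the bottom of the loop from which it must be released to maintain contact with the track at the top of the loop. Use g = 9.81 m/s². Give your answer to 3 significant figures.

h = 1.10 m

At the top, for minimum speed gravity alone supplies the centripetal force: mg = mv_top²/r ⇒ v_top² = gr = 4.307 m²/s²
Energy conservation from release height h to the top (height 2r): mgh = ½mv_top² + mg(2r)
h = v_top²/(2g) + 2r = r/2 + 2r = 5r/2 = 1.097 m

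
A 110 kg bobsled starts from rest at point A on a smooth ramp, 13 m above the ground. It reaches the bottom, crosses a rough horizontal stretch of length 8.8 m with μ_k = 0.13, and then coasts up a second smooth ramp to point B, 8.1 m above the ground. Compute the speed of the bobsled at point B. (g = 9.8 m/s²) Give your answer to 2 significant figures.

v = 8.6 m/s

Energy at A: mgh₁ = (110)(9.8)(13) = 14014 J
Friction loss: W_f = μ_k mg d = 1233 J
At B: ½mv² + mgh₂ = mgh₁ − W_f
½mv² = 14014 − 1233 − 8731.8 = 4049.0 J
v = √(2 × 4049.0/110) = 8.580 m/s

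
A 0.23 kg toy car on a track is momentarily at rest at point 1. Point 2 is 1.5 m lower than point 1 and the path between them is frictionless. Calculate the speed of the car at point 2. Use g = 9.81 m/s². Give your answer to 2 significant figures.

Mechanical energy is conserved (no friction): mgh = ½mv²
The mass cancels from both sides.
v = √(2gh) = √(2 × 9.81 × 1.5) = √29.430 = 5.425 m/s

v = 5.4 m/s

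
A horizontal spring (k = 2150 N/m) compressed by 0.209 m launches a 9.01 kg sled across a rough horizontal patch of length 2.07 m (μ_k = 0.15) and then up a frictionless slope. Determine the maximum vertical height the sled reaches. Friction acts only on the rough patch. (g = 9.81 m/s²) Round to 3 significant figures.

h = 0.221 m

Spring energy: E₀ = ½kx² = ½(2150)(0.209)² = 46.957 J
Friction: W_f = μ_k mg d = (0.15)(9.01)(9.81)(2.07) = 27.44 J
Energy at base of ramp: E = 46.957 − 27.44 = 19.513 J
At max height all remaining energy is PE: mgh = E ⇒ h = E/(mg) = 19.513/(9.01 × 9.81) = 0.2208 m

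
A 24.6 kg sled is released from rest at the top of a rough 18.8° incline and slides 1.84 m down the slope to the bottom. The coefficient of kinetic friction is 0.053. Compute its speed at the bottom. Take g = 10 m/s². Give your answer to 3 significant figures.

Energy: mgh = ½mv² + W_f, with h = L sinθ and W_f = μ_k (mg cosθ) L
mgh = mgL sinθ = (24.6)(10)(1.84)sin18.8° = 145.87 J
W_f = μ_k mg cosθ · L = (0.053)(24.6)(10)cos18.8°·1.84 = 22.71 J
½mv² = 145.87 − 22.71 = 123.16 J
v = √(2 × 123.16/24.6) = 3.164 m/s

v = 3.16 m/s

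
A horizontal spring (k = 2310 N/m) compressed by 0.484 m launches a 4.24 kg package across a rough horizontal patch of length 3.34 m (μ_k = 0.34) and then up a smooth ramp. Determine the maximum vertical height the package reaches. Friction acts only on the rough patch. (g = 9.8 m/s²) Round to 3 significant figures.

Spring energy: E₀ = ½kx² = ½(2310)(0.484)² = 270.57 J
Friction: W_f = μ_k mg d = (0.34)(4.24)(9.8)(3.34) = 47.19 J
Energy at base of ramp: E = 270.57 − 47.19 = 223.38 J
At max height all remaining energy is PE: mgh = E ⇒ h = E/(mg) = 223.38/(4.24 × 9.8) = 5.376 m

h = 5.38 m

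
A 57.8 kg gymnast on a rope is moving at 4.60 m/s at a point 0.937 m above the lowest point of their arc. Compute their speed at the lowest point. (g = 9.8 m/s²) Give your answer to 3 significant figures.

By conservation of mechanical energy, ½mv₀² + mgh = ½mv²
v² = v₀² + 2gh = (4.60)² + 2(9.8)(0.937) = 39.525
v = √39.525 = 6.287 m/s

v = 6.29 m/s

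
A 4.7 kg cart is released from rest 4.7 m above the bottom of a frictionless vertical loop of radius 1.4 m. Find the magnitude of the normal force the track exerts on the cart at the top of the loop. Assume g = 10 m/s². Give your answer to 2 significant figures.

Energy from release to top (height 2r): mgh = ½mv_top² + mg(2r)
v_top² = 2g(h − 2r) = 2(10)(4.7 − 2.800) = 38.000 m²/s²
At the top, both N and weight point toward the centre: N + mg = mv_top²/r
N = m(v_top²/r − g) = 4.7(38.000/1.4 − 10) = 80.57 N

N = 81 N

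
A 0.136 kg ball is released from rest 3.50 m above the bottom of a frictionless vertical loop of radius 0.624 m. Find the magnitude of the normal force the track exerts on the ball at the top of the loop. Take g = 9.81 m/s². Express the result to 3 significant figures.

Energy from release to top (height 2r): mgh = ½mv_top² + mg(2r)
v_top² = 2g(h − 2r) = 2(9.81)(3.50 − 1.248) = 44.184 m²/s²
At the top, both N and weight point toward the centre: N + mg = mv_top²/r
N = m(v_top²/r − g) = 0.136(44.184/0.624 − 9.81) = 8.296 N

N = 8.30 N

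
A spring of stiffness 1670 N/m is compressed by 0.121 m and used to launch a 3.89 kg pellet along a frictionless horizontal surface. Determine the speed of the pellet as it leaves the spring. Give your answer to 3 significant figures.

v = 2.51 m/s

The pellet leaves the spring when the spring is at natural length, so ½kx² = ½mv²
v = x√(k/m) = 0.121 × √(1670/3.89) = 2.507 m/s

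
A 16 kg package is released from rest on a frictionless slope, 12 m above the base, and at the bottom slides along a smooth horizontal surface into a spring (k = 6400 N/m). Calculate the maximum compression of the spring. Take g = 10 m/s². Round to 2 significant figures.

x = 0.77 m

At max compression the package is momentarily at rest: mgh = ½kx²
x = √(2mgh/k) = √(2 × 16 × 10 × 12 / 6400) = 0.7746 m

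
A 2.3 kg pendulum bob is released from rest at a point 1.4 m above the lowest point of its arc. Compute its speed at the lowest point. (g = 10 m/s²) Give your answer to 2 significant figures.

v = 5.3 m/s

Energy conservation between the two points: mgh = ½mv²
v = √(2gh) = √(2 × 10 × 1.4) = √28.000 = 5.292 m/s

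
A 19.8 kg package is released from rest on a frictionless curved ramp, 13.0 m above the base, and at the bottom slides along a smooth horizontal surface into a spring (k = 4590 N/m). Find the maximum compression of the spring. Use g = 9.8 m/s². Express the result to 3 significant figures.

x = 1.05 m

Gravitational PE at the top equals spring PE at max compression: mgh = ½kx²
x = √(2mgh/k) = √(2 × 19.8 × 9.8 × 13.0 / 4590) = 1.048 m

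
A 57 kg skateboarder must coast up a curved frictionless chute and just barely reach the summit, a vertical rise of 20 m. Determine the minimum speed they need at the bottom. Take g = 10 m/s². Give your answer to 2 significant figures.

v = 20 m/s

At the top they are momentarily at rest, so all KE converts to PE: ½mv² = mgh
v = √(2gh) = √(2 × 10 × 20) = 20.00 m/s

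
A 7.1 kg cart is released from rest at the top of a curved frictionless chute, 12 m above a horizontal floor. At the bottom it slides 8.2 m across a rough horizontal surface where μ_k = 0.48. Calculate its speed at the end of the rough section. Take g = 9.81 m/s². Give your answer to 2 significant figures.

Energy at the top = energy at the end + work done against friction:
mgh = ½mv² + μ_k m g d
W_f = μ_k mg d = (0.48)(7.1)(9.81)(8.2) = 274.1 J
½mv² = mgh − W_f = 835.81 − 274.1 = 561.67 J
v = √(2 × 561.67/7.1) = 12.58 m/s

v = 13 m/s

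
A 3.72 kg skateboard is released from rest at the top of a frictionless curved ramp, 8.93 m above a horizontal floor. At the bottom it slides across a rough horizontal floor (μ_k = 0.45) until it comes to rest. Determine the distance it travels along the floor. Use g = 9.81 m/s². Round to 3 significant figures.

d = 19.8 m

Applying the work–energy principle:
At rest all PE has been dissipated by friction: mgh = μ_k m g d
d = h/μ_k = 8.93/0.45 = 19.84 m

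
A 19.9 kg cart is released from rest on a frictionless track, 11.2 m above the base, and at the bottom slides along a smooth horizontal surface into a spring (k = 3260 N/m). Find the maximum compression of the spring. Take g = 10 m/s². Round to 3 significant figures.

Energy conservation (no friction) from release to max compression: mgh = ½kx²
x = √(2mgh/k) = √(2 × 19.9 × 10 × 11.2 / 3260) = 1.169 m

x = 1.17 m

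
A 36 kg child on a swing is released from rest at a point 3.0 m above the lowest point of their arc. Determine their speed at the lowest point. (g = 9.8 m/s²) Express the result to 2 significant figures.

Energy conservation between the two points: mgh = ½mv²
The mass cancels from both sides.
v = √(2gh) = √(2 × 9.8 × 3.0) = √58.800 = 7.668 m/s

v = 7.7 m/s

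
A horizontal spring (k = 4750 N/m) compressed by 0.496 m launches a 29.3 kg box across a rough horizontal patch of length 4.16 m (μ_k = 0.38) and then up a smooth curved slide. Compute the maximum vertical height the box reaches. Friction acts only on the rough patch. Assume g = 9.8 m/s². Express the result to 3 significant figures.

Spring energy: E₀ = ½kx² = ½(4750)(0.496)² = 584.29 J
Friction: W_f = μ_k mg d = (0.38)(29.3)(9.8)(4.16) = 453.9 J
Energy at base of ramp: E = 584.29 − 453.9 = 130.38 J
At max height all remaining energy is PE: mgh = E ⇒ h = E/(mg) = 130.38/(29.3 × 9.8) = 0.4541 m

h = 0.454 m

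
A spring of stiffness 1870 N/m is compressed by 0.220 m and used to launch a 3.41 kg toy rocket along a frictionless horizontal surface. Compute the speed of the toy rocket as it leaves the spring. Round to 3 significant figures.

Conservation of energy: ½kx² = ½mv²
v = x√(k/m) = 0.220 × √(1870/3.41) = 5.152 m/s

v = 5.15 m/s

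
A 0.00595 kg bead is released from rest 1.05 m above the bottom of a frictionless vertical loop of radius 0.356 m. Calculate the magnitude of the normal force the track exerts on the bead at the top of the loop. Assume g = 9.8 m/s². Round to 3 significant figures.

N = 0.0524 N

Energy from release to top (height 2r): mgh = ½mv_top² + mg(2r)
v_top² = 2g(h − 2r) = 2(9.8)(1.05 − 0.7120) = 6.6248 m²/s²
At the top, both N and weight point toward the centre: N + mg = mv_top²/r
N = m(v_top²/r − g) = 0.00595(6.6248/0.356 − 9.8) = 0.05241 N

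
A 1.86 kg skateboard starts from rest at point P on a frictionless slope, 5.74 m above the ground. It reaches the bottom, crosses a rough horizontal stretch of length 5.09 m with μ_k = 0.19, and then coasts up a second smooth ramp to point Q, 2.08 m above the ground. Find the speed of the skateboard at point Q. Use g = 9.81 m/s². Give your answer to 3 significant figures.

Energy at P: mgh₁ = (1.86)(9.81)(5.74) = 104.74 J
Friction loss: W_f = μ_k mg d = 17.65 J
At Q: ½mv² + mgh₂ = mgh₁ − W_f
½mv² = 104.74 − 17.65 − 37.953 = 49.136 J
v = √(2 × 49.136/1.86) = 7.269 m/s

v = 7.27 m/s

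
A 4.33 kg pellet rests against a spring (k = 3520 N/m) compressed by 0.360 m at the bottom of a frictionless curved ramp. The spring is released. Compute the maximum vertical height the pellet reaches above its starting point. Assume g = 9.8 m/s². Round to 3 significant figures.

At maximum height the pellet is at rest, so ½kx² = mgh
h = kx²/(2mg) = (3520)(0.360)²/(2 × 4.33 × 9.8) = 5.375 m

h = 5.38 m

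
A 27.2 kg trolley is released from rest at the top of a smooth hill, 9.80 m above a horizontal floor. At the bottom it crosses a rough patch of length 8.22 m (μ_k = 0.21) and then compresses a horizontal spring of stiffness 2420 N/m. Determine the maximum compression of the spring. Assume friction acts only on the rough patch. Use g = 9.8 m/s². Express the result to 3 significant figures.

Initial energy: E₁ = mgh = (27.2)(9.8)(9.80) = 2612.3 J
Friction removes W_f = μ_k mg d = (0.21)(27.2)(9.8)(8.22) = 460.1 J
Energy reaching the spring: E = 2612.3 − 460.1 = 2152.2 J
At max compression ½kx² = E ⇒ x = √(2E/k) = √(2 × 2152.2/2420) = 1.334 m

x = 1.33 m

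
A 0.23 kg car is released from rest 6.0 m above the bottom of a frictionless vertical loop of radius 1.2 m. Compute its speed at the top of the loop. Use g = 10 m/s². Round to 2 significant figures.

v = 8.5 m/s

Energy conservation: mgh = ½mv_top² + mg(2r)
v_top² = 2g(h − 2r) = 2(10)(6.0 − 2.400) = 72.00
v_top = 8.485 m/s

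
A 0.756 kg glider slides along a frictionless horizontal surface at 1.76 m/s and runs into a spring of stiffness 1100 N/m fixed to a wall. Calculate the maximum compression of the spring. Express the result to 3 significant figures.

At max compression the glider is momentarily at rest: ½mv² = ½kx²
x = v√(m/k) = 1.76 × √(0.756/1100) = 0.04614 m

x = 0.0461 m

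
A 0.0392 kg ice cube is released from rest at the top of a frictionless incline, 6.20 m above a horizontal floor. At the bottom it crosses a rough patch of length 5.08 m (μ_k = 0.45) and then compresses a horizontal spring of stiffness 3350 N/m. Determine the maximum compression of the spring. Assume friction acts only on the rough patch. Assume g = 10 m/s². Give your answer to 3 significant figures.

x = 0.0303 m

Initial energy: E₁ = mgh = (0.0392)(10)(6.20) = 2.4304 J
Friction removes W_f = μ_k mg d = (0.45)(0.0392)(10)(5.08) = 0.8961 J
Energy reaching the spring: E = 2.4304 − 0.8961 = 1.5343 J
At max compression ½kx² = E ⇒ x = √(2E/k) = √(2 × 1.5343/3350) = 0.03027 m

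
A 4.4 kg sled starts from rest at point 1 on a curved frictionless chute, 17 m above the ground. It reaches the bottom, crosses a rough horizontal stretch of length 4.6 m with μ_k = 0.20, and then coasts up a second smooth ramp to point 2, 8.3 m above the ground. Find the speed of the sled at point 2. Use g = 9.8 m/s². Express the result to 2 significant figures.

Energy at 1: mgh₁ = (4.4)(9.8)(17) = 733.04 J
Friction loss: W_f = μ_k mg d = 39.67 J
At 2: ½mv² + mgh₂ = mgh₁ − W_f
½mv² = 733.04 − 39.67 − 357.90 = 335.47 J
v = √(2 × 335.47/4.4) = 12.35 m/s

v = 12 m/s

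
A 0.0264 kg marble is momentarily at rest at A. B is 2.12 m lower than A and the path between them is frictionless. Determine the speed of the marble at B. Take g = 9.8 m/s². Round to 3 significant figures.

By conservation of mechanical energy, mgh = ½mv²
v = √(2gh) = √(2 × 9.8 × 2.12) = √41.552 = 6.446 m/s

v = 6.45 m/s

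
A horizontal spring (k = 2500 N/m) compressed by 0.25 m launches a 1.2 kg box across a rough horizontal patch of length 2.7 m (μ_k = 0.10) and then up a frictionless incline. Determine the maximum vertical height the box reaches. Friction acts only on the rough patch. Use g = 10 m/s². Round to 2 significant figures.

h = 6.2 m

Spring energy: E₀ = ½kx² = ½(2500)(0.25)² = 78.125 J
Friction: W_f = μ_k mg d = (0.10)(1.2)(10)(2.7) = 3.240 J
Energy at base of ramp: E = 78.125 − 3.240 = 74.885 J
At max height all remaining energy is PE: mgh = E ⇒ h = E/(mg) = 74.885/(1.2 × 10) = 6.240 m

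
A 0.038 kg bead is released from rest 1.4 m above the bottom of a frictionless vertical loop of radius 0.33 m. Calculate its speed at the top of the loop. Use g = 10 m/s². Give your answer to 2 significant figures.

Energy conservation: mgh = ½mv_top² + mg(2r)
v_top² = 2g(h − 2r) = 2(10)(1.4 − 0.6600) = 14.80
v_top = 3.847 m/s

v = 3.8 m/s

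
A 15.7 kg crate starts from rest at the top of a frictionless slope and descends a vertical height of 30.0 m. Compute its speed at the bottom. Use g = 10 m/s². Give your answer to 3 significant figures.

By conservation of mechanical energy, mgh = ½mv²
The mass cancels from both sides.
v = √(2gh) = √(2 × 10 × 30.0) = √600.00 = 24.49 m/s

v = 24.5 m/s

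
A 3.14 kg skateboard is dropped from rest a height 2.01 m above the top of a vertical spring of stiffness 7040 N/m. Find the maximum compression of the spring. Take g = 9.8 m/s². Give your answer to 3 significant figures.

x = 0.137 m

Let x be the compression. The total drop is H + x, and the skateboard is instantaneously at rest at max compression, so energy conservation gives:
mg(H + x) = ½kx²
½(7040)x² − (3.14)(9.8)x − (3.14)(9.8)(2.01) = 0
3520x² − 30.77x − 61.85 = 0
x = [30.77 + √(946.9 + 870872)]/(2 × 3520) = 0.1370 m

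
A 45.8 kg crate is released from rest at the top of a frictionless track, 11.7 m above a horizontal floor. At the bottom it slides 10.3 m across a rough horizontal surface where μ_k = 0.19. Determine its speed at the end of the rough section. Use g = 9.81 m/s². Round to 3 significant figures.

v = 13.8 m/s

Applying the work–energy principle:
mgh = ½mv² + μ_k m g d
W_f = μ_k mg d = (0.19)(45.8)(9.81)(10.3) = 879.3 J
½mv² = mgh − W_f = 5256.8 − 879.3 = 4377.5 J
v = √(2 × 4377.5/45.8) = 13.83 m/s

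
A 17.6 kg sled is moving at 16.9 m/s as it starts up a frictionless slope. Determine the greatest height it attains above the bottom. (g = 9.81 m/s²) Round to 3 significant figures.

h = 14.6 m

Setting KE at the bottom equal to PE gained: ½mv² = mgh
h = v²/(2g) = 16.9²/(2 × 9.81) = 14.56 m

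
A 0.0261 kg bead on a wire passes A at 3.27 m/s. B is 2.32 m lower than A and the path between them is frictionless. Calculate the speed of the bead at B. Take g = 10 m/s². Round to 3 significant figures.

Energy conservation between the two points: ½mv₀² + mgh = ½mv²
v² = v₀² + 2gh = (3.27)² + 2(10)(2.32) = 57.093
v = √57.093 = 7.556 m/s

v = 7.56 m/s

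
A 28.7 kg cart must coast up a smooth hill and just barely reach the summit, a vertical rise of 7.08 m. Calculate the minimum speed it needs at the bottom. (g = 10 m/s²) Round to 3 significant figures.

At the top it is momentarily at rest, so all KE converts to PE: ½mv² = mgh
v = √(2gh) = √(2 × 10 × 7.08) = 11.90 m/s

v = 11.9 m/s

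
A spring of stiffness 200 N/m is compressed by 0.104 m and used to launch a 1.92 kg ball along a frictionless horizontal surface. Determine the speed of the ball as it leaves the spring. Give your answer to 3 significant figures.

v = 1.06 m/s

Spring PE converts entirely to kinetic energy: ½kx² = ½mv²
v = x√(k/m) = 0.104 × √(200/1.92) = 1.061 m/s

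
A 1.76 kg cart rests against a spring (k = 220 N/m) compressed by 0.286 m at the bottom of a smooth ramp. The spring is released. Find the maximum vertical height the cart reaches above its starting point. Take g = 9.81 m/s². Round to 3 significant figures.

All spring PE becomes gravitational PE at the highest point: ½kx² = mgh
h = kx²/(2mg) = (220)(0.286)²/(2 × 1.76 × 9.81) = 0.5211 m

h = 0.521 m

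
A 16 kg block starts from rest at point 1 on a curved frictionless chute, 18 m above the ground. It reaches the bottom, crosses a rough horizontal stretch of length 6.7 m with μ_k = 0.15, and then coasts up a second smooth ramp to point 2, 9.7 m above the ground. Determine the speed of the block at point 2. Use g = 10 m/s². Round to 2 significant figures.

v = 12 m/s

Energy at 1: mgh₁ = (16)(10)(18) = 2880.0 J
Friction loss: W_f = μ_k mg d = 160.8 J
At 2: ½mv² + mgh₂ = mgh₁ − W_f
½mv² = 2880.0 − 160.8 − 1552.0 = 1167.2 J
v = √(2 × 1167.2/16) = 12.08 m/s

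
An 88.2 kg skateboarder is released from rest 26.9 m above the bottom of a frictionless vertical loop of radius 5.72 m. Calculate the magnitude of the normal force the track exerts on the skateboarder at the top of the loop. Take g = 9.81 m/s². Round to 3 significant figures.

Energy from release to top (height 2r): mgh = ½mv_top² + mg(2r)
v_top² = 2g(h − 2r) = 2(9.81)(26.9 − 11.44) = 303.33 m²/s²
At the top, both N and weight point toward the centre: N + mg = mv_top²/r
N = m(v_top²/r − g) = 88.2(303.33/5.72 − 9.81) = 3812 N

N = 3810 N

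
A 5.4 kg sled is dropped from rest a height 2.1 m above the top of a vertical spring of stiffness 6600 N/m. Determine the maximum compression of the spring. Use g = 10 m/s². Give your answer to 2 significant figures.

Measuring PE from the top of the relaxed spring, at max compression the sled has dropped H + x with zero KE, so:
mg(H + x) = ½kx²
½(6600)x² − (5.4)(10)x − (5.4)(10)(2.1) = 0
3300x² − 54.00x − 113.4 = 0
x = [54.00 + √(2916 + 1.4969e+06)]/(2 × 3300) = 0.1937 m

x = 0.19 m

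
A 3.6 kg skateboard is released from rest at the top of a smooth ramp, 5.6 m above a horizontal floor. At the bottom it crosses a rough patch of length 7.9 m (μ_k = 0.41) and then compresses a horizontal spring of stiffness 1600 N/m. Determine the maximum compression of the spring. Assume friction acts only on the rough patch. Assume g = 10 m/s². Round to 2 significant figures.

Initial energy: E₁ = mgh = (3.6)(10)(5.6) = 201.60 J
Friction removes W_f = μ_k mg d = (0.41)(3.6)(10)(7.9) = 116.6 J
Energy reaching the spring: E = 201.60 − 116.6 = 84.996 J
At max compression ½kx² = E ⇒ x = √(2E/k) = √(2 × 84.996/1600) = 0.3260 m

x = 0.33 m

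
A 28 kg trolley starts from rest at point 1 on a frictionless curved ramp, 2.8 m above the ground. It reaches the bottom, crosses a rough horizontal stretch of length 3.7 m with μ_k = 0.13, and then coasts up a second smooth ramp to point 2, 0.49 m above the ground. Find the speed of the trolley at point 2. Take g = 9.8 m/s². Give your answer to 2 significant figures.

v = 6.0 m/s

Energy at 1: mgh₁ = (28)(9.8)(2.8) = 768.32 J
Friction loss: W_f = μ_k mg d = 132.0 J
At 2: ½mv² + mgh₂ = mgh₁ − W_f
½mv² = 768.32 − 132.0 − 134.46 = 501.88 J
v = √(2 × 501.88/28) = 5.987 m/s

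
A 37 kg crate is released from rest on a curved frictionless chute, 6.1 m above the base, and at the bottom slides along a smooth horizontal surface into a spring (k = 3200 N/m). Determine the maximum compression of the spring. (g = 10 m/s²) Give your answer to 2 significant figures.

Energy conservation (no friction) from release to max compression: mgh = ½kx²
x = √(2mgh/k) = √(2 × 37 × 10 × 6.1 / 3200) = 1.188 m

x = 1.2 m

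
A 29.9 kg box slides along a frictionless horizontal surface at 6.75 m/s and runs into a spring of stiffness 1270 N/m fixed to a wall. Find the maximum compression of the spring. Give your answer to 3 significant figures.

x = 1.04 m

All KE is stored as spring PE at maximum compression: ½mv² = ½kx²
x = v√(m/k) = 6.75 × √(29.9/1270) = 1.036 m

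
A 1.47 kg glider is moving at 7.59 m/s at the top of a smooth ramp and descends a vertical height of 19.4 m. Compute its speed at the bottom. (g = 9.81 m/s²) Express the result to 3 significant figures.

Equating total energy at the two states: ½mv₀² + mgh = ½mv²
The mass cancels from both sides.
v² = v₀² + 2gh = (7.59)² + 2(9.81)(19.4) = 438.24
v = √438.24 = 20.93 m/s

v = 20.9 m/s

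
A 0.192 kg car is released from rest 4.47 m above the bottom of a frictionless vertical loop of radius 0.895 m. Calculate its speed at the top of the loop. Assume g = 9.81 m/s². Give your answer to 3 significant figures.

Energy conservation: mgh = ½mv_top² + mg(2r)
v_top² = 2g(h − 2r) = 2(9.81)(4.47 − 1.790) = 52.58
v_top = 7.251 m/s

v = 7.25 m/s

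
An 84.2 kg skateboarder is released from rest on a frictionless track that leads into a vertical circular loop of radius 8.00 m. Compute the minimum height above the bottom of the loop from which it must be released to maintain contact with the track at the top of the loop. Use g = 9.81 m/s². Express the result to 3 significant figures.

h = 20.0 m

At the top, for minimum speed gravity alone supplies the centripetal force: mg = mv_top²/r ⇒ v_top² = gr = 78.48 m²/s²
Energy conservation from release height h to the top (height 2r): mgh = ½mv_top² + mg(2r)
h = v_top²/(2g) + 2r = r/2 + 2r = 5r/2 = 20.00 m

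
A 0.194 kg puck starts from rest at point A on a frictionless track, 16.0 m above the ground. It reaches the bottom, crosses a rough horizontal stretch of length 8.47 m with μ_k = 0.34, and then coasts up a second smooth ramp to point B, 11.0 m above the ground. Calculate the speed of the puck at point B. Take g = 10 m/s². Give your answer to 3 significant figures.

v = 6.51 m/s

Energy at A: mgh₁ = (0.194)(10)(16.0) = 31.040 J
Friction loss: W_f = μ_k mg d = 5.587 J
At B: ½mv² + mgh₂ = mgh₁ − W_f
½mv² = 31.040 − 5.587 − 21.340 = 4.1132 J
v = √(2 × 4.1132/0.194) = 6.512 m/s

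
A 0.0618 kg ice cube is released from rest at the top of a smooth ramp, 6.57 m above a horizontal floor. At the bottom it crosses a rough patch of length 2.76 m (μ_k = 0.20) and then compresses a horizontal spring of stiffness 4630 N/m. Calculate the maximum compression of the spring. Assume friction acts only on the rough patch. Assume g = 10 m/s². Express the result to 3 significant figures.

x = 0.0401 m

Initial energy: E₁ = mgh = (0.0618)(10)(6.57) = 4.0603 J
Friction removes W_f = μ_k mg d = (0.20)(0.0618)(10)(2.76) = 0.3411 J
Energy reaching the spring: E = 4.0603 − 0.3411 = 3.7191 J
At max compression ½kx² = E ⇒ x = √(2E/k) = √(2 × 3.7191/4630) = 0.04008 m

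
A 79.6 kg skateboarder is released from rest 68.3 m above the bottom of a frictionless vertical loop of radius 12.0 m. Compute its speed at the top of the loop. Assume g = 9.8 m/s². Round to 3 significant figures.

Energy conservation: mgh = ½mv_top² + mg(2r)
v_top² = 2g(h − 2r) = 2(9.8)(68.3 − 24.00) = 868.3
v_top = 29.47 m/s

v = 29.5 m/s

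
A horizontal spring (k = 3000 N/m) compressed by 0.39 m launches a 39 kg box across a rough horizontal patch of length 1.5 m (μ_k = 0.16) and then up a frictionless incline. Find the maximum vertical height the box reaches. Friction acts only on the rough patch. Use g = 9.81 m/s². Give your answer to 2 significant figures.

Spring energy: E₀ = ½kx² = ½(3000)(0.39)² = 228.15 J
Friction: W_f = μ_k mg d = (0.16)(39)(9.81)(1.5) = 91.82 J
Energy at base of ramp: E = 228.15 − 91.82 = 136.33 J
At max height all remaining energy is PE: mgh = E ⇒ h = E/(mg) = 136.33/(39 × 9.81) = 0.3563 m

h = 0.36 m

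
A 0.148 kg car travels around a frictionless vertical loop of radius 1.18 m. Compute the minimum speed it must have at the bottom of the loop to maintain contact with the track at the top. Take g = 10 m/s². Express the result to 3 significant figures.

v = 7.68 m/s

At the top: mg = mv_top²/r ⇒ v_top² = gr = 11.80 m²/s²
Energy from bottom to top (height 2r): ½mv_bot² = ½mv_top² + mg(2r)
v_bot² = gr + 4gr = 5gr = 59.00
v_bot = √(5gr) = 7.681 m/s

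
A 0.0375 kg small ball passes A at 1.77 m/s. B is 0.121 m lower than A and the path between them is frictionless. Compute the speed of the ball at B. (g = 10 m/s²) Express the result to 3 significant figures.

v = 2.36 m/s

Energy conservation between the two points: ½mv₀² + mgh = ½mv²
v² = v₀² + 2gh = (1.77)² + 2(10)(0.121) = 5.5529
v = √5.5529 = 2.356 m/s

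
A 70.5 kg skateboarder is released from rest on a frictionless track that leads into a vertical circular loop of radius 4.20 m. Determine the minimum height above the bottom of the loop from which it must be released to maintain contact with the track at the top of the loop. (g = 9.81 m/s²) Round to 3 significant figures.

At the top, for minimum speed gravity alone supplies the centripetal force: mg = mv_top²/r ⇒ v_top² = gr = 41.20 m²/s²
Energy conservation from release height h to the top (height 2r): mgh = ½mv_top² + mg(2r)
h = v_top²/(2g) + 2r = r/2 + 2r = 5r/2 = 10.50 m

h = 10.5 m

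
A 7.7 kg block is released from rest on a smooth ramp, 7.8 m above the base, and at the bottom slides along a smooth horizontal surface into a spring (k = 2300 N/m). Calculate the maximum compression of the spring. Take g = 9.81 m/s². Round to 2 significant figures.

Energy conservation (no friction) from release to max compression: mgh = ½kx²
x = √(2mgh/k) = √(2 × 7.7 × 9.81 × 7.8 / 2300) = 0.7158 m

x = 0.72 m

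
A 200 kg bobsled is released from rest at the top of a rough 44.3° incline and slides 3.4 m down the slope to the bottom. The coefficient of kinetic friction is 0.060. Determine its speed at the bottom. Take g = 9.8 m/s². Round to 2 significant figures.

v = 6.6 m/s

Work–energy: mg(L sinθ) − μ_k(mg cosθ)L = ½mv²
mgh = mgL sinθ = (200)(9.8)(3.4)sin44.3° = 4654.2 J
W_f = μ_k mg cosθ · L = (0.060)(200)(9.8)cos44.3°·3.4 = 286.2 J
½mv² = 4654.2 − 286.2 = 4368.1 J
v = √(2 × 4368.1/200) = 6.609 m/s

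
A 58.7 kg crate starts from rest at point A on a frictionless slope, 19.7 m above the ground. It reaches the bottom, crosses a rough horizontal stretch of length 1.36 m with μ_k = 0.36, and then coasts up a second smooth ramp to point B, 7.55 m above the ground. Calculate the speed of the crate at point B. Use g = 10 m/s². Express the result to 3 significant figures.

Energy at A: mgh₁ = (58.7)(10)(19.7) = 11564 J
Friction loss: W_f = μ_k mg d = 287.4 J
At B: ½mv² + mgh₂ = mgh₁ − W_f
½mv² = 11564 − 287.4 − 4431.8 = 6844.7 J
v = √(2 × 6844.7/58.7) = 15.27 m/s

v = 15.3 m/s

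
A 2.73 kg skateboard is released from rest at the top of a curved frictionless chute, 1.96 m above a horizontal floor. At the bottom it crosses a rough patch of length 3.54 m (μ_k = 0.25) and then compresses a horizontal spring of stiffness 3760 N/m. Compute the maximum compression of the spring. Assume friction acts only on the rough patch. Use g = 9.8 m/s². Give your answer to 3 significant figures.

Initial energy: E₁ = mgh = (2.73)(9.8)(1.96) = 52.438 J
Friction removes W_f = μ_k mg d = (0.25)(2.73)(9.8)(3.54) = 23.68 J
Energy reaching the spring: E = 52.438 − 23.68 = 28.761 J
At max compression ½kx² = E ⇒ x = √(2E/k) = √(2 × 28.761/3760) = 0.1237 m

x = 0.124 m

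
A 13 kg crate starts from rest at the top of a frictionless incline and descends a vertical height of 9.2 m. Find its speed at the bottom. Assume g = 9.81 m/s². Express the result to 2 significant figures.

Mechanical energy is conserved (no friction): mgh = ½mv²
v = √(2gh) = √(2 × 9.81 × 9.2) = √180.50 = 13.44 m/s

v = 13 m/s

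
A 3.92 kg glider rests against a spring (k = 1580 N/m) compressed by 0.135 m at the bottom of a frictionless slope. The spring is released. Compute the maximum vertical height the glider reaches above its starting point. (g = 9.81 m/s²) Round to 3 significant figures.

h = 0.374 m

Energy conservation from release to the highest point: ½kx² = mgh
h = kx²/(2mg) = (1580)(0.135)²/(2 × 3.92 × 9.81) = 0.3744 m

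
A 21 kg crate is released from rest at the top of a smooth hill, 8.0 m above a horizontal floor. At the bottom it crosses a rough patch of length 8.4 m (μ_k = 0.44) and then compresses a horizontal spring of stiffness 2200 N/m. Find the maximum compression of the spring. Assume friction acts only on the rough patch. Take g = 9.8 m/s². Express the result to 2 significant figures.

x = 0.90 m

Initial energy: E₁ = mgh = (21)(9.8)(8.0) = 1646.4 J
Friction removes W_f = μ_k mg d = (0.44)(21)(9.8)(8.4) = 760.6 J
Energy reaching the spring: E = 1646.4 − 760.6 = 885.76 J
At max compression ½kx² = E ⇒ x = √(2E/k) = √(2 × 885.76/2200) = 0.8974 m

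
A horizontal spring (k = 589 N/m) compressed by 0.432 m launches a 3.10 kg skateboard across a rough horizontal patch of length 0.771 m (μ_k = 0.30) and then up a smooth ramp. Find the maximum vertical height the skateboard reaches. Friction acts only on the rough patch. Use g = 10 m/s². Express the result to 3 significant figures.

Spring energy: E₀ = ½kx² = ½(589)(0.432)² = 54.961 J
Friction: W_f = μ_k mg d = (0.30)(3.10)(10)(0.771) = 7.170 J
Energy at base of ramp: E = 54.961 − 7.170 = 47.790 J
At max height all remaining energy is PE: mgh = E ⇒ h = E/(mg) = 47.790/(3.10 × 10) = 1.542 m

h = 1.54 m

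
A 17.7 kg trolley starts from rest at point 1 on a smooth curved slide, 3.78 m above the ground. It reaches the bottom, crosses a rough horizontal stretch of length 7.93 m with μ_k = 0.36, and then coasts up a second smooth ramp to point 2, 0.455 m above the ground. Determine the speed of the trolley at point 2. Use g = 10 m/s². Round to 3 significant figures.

Energy at 1: mgh₁ = (17.7)(10)(3.78) = 669.06 J
Friction loss: W_f = μ_k mg d = 505.3 J
At 2: ½mv² + mgh₂ = mgh₁ − W_f
½mv² = 669.06 − 505.3 − 80.535 = 83.225 J
v = √(2 × 83.225/17.7) = 3.067 m/s

v = 3.07 m/s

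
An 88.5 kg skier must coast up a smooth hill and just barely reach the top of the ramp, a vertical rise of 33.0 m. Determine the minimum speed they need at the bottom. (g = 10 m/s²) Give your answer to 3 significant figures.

At the top they are momentarily at rest, so all KE converts to PE: ½mv² = mgh
v = √(2gh) = √(2 × 10 × 33.0) = 25.69 m/s

v = 25.7 m/s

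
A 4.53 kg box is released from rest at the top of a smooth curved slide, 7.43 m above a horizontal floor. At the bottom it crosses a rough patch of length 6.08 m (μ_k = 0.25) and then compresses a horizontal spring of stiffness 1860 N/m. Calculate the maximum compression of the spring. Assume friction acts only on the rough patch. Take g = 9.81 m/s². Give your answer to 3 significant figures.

Initial energy: E₁ = mgh = (4.53)(9.81)(7.43) = 330.18 J
Friction removes W_f = μ_k mg d = (0.25)(4.53)(9.81)(6.08) = 67.55 J
Energy reaching the spring: E = 330.18 − 67.55 = 262.64 J
At max compression ½kx² = E ⇒ x = √(2E/k) = √(2 × 262.64/1860) = 0.5314 m

x = 0.531 m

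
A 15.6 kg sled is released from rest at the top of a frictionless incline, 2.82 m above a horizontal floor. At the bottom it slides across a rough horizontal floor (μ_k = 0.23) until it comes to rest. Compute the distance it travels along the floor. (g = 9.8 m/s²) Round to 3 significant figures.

d = 12.3 m

Energy bookkeeping (friction removes W_f = μ_k N d):
At rest all PE has been dissipated by friction: mgh = μ_k m g d
d = h/μ_k = 2.82/0.23 = 12.26 m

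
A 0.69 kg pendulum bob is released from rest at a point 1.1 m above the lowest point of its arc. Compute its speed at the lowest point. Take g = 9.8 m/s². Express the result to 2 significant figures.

Energy conservation between the two points: mgh = ½mv²
v = √(2gh) = √(2 × 9.8 × 1.1) = √21.560 = 4.643 m/s

v = 4.6 m/s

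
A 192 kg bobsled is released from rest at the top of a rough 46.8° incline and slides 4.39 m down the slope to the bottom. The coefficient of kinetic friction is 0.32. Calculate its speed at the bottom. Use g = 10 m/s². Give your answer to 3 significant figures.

Energy: mgh = ½mv² + W_f, with h = L sinθ and W_f = μ_k (mg cosθ) L
mgh = mgL sinθ = (192)(10)(4.39)sin46.8° = 6144.3 J
W_f = μ_k mg cosθ · L = (0.32)(192)(10)cos46.8°·4.39 = 1846 J
½mv² = 6144.3 − 1846 = 4298.0 J
v = √(2 × 4298.0/192) = 6.691 m/s

v = 6.69 m/s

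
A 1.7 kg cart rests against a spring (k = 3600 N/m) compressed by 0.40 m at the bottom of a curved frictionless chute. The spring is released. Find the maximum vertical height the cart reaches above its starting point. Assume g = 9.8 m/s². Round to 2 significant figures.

Energy conservation from release to the highest point: ½kx² = mgh
h = kx²/(2mg) = (3600)(0.40)²/(2 × 1.7 × 9.8) = 17.29 m

h = 17 m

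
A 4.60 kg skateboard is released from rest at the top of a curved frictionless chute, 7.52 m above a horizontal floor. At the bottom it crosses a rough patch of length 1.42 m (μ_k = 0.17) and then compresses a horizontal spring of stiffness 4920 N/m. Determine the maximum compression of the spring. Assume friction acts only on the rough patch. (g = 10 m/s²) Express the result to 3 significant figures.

Initial energy: E₁ = mgh = (4.60)(10)(7.52) = 345.92 J
Friction removes W_f = μ_k mg d = (0.17)(4.60)(10)(1.42) = 11.10 J
Energy reaching the spring: E = 345.92 − 11.10 = 334.82 J
At max compression ½kx² = E ⇒ x = √(2E/k) = √(2 × 334.82/4920) = 0.3689 m

x = 0.369 m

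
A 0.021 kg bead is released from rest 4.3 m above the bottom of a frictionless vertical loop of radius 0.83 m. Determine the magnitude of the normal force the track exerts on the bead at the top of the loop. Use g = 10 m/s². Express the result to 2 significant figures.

Energy from release to top (height 2r): mgh = ½mv_top² + mg(2r)
v_top² = 2g(h − 2r) = 2(10)(4.3 − 1.660) = 52.800 m²/s²
At the top, both N and weight point toward the centre: N + mg = mv_top²/r
N = m(v_top²/r − g) = 0.021(52.800/0.83 − 10) = 1.126 N

N = 1.1 N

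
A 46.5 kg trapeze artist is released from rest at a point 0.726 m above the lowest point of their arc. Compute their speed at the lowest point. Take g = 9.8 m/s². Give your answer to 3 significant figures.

v = 3.77 m/s

Mechanical energy is conserved (no friction): mgh = ½mv²
v = √(2gh) = √(2 × 9.8 × 0.726) = √14.230 = 3.772 m/s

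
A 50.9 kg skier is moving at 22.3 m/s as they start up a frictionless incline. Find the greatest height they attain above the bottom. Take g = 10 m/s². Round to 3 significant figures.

Setting KE at the bottom equal to PE gained: ½mv² = mgh
h = v²/(2g) = 22.3²/(2 × 10) = 24.86 m

h = 24.9 m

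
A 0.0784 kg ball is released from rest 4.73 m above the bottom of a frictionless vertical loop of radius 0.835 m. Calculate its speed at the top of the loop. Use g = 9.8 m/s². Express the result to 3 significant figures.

Energy conservation: mgh = ½mv_top² + mg(2r)
v_top² = 2g(h − 2r) = 2(9.8)(4.73 − 1.670) = 59.98
v_top = 7.744 m/s

v = 7.74 m/s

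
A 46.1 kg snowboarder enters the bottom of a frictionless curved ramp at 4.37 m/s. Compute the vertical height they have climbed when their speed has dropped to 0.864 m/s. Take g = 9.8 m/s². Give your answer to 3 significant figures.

h = 0.936 m

Energy balance between the two points: ½mv₁² = ½mv₂² + mgh
h = (v₁² − v₂²)/(2g) = (4.37² − 0.864²)/(2 × 9.8) = 0.9362 m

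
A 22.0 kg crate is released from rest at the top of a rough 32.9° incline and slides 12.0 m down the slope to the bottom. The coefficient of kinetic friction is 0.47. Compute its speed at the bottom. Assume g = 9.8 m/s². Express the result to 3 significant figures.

v = 5.91 m/s

Taking the bottom as reference, mgh = ½mv² + μ_k N L with h = L sinθ, N = mg cosθ:
mgh = mgL sinθ = (22.0)(9.8)(12.0)sin32.9° = 1405.3 J
W_f = μ_k mg cosθ · L = (0.47)(22.0)(9.8)cos32.9°·12.0 = 1021 J
½mv² = 1405.3 − 1021 = 384.34 J
v = √(2 × 384.34/22.0) = 5.911 m/s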